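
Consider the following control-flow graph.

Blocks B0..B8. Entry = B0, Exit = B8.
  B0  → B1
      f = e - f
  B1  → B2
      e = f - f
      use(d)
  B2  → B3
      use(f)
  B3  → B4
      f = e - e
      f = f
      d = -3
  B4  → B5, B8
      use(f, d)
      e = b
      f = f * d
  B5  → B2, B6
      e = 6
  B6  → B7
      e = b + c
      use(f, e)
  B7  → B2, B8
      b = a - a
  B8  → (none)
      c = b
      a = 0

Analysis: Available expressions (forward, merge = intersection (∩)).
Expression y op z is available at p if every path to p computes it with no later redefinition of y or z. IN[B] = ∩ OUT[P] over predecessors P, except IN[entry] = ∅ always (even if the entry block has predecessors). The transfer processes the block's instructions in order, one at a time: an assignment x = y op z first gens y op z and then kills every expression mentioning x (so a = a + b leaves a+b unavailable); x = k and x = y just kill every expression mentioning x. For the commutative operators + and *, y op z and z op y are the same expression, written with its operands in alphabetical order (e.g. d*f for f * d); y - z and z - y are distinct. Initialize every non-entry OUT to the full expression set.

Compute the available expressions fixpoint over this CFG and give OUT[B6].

Fixpoint table:
  B0:   IN={}   OUT={}
  B1:   IN={}   OUT={f-f}
  B2:   IN={}   OUT={}
  B3:   IN={}   OUT={e-e}
  B4:   IN={e-e}   OUT={}
  B5:   IN={}   OUT={}
  B6:   IN={}   OUT={b+c}
  B7:   IN={b+c}   OUT={a-a}
  B8:   IN={}   OUT={}

Merge at B6: IN[B6] = OUT[B5] = {}
Applying B6's transfer function to that IN value gives OUT[B6] (row B6 above).

Answer: {b+c}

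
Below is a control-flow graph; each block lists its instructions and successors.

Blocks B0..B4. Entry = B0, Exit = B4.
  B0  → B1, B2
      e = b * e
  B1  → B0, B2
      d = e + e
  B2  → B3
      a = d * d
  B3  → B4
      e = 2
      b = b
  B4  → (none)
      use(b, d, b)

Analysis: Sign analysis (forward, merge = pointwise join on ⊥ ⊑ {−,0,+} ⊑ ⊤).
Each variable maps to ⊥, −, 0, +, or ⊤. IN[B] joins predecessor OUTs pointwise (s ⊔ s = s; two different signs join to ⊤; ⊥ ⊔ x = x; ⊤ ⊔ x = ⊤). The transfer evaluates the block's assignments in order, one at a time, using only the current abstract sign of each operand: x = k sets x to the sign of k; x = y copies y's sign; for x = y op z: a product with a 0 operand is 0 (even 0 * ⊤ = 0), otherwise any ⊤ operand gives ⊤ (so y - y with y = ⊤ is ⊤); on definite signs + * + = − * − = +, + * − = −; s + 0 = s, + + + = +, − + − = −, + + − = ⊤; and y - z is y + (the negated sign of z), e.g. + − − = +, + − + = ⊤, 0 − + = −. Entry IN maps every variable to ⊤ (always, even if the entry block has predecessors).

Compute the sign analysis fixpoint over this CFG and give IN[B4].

Answer: {a: ⊤, b: ⊤, c: ⊤, d: ⊤, e: +, f: ⊤}

Trace:
Fixpoint table:
  B0:  IN=(all ⊤)  OUT=(all ⊤)
  B1:  IN=(all ⊤)  OUT=(all ⊤)
  B2:  IN=(all ⊤)  OUT=(all ⊤)
  B3:  IN=(all ⊤)  OUT={e:+; rest ⊤}
  B4:  IN={e:+; rest ⊤}  OUT={e:+; rest ⊤}

Merge at B4: IN[B4] = OUT[B3] = {a: ⊤, b: ⊤, c: ⊤, d: ⊤, e: +, f: ⊤}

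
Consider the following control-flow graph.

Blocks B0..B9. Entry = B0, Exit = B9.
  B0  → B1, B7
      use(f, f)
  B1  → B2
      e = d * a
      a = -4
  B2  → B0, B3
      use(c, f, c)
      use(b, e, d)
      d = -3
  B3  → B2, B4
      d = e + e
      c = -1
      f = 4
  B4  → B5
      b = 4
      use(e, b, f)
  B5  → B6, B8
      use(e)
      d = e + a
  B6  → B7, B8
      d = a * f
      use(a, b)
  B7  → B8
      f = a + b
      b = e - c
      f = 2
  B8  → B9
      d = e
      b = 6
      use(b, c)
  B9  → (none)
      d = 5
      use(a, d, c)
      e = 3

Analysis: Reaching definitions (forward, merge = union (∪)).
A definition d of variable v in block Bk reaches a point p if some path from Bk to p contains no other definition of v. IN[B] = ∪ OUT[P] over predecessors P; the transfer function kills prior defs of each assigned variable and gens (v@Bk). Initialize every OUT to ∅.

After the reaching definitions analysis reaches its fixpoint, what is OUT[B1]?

Answer: {a@B1, c@B3, d@B2, e@B1, f@B3}

Working:
Per-block solution:
  B0: | IN={a@B1, c@B3, d@B2, e@B1, f@B3} | OUT={a@B1, c@B3, d@B2, e@B1, f@B3}
  B1: | IN={a@B1, c@B3, d@B2, e@B1, f@B3} | OUT={a@B1, c@B3, d@B2, e@B1, f@B3}
  B2: | IN={a@B1, c@B3, d@B2, d@B3, e@B1, f@B3} | OUT={a@B1, c@B3, d@B2, e@B1, f@B3}
  B3: | IN={a@B1, c@B3, d@B2, e@B1, f@B3} | OUT={a@B1, c@B3, d@B3, e@B1, f@B3}
  B4: | IN={a@B1, c@B3, d@B3, e@B1, f@B3} | OUT={a@B1, b@B4, c@B3, d@B3, e@B1, f@B3}
  B5: | IN={a@B1, b@B4, c@B3, d@B3, e@B1, f@B3} | OUT={a@B1, b@B4, c@B3, d@B5, e@B1, f@B3}
  B6: | IN={a@B1, b@B4, c@B3, d@B5, e@B1, f@B3} | OUT={a@B1, b@B4, c@B3, d@B6, e@B1, f@B3}
  B7: | IN={a@B1, b@B4, c@B3, d@B2, d@B6, e@B1, f@B3} | OUT={a@B1, b@B7, c@B3, d@B2, d@B6, e@B1, f@B7}
  B8: | IN={a@B1, b@B4, b@B7, c@B3, d@B2, d@B5, d@B6, e@B1, f@B3, f@B7} | OUT={a@B1, b@B8, c@B3, d@B8, e@B1, f@B3, f@B7}
  B9: | IN={a@B1, b@B8, c@B3, d@B8, e@B1, f@B3, f@B7} | OUT={a@B1, b@B8, c@B3, d@B9, e@B9, f@B3, f@B7}

Merge at B1: IN[B1] = OUT[B0] = {a@B1, c@B3, d@B2, e@B1, f@B3}
Applying B1's transfer function to that IN value gives OUT[B1] (row B1 above).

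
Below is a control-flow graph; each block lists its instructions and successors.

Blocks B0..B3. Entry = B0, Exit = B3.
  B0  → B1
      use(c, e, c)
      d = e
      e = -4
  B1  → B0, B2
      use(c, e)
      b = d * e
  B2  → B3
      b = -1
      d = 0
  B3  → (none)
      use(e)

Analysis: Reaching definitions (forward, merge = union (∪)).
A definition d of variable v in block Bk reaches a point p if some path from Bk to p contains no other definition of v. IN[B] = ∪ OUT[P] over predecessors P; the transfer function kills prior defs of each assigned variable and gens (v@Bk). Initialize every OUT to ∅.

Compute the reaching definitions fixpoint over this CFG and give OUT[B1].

Answer: {b@B1, d@B0, e@B0}

Derivation:
Per-block solution:
  B0: | IN={b@B1, d@B0, e@B0} | OUT={b@B1, d@B0, e@B0}
  B1: | IN={b@B1, d@B0, e@B0} | OUT={b@B1, d@B0, e@B0}
  B2: | IN={b@B1, d@B0, e@B0} | OUT={b@B2, d@B2, e@B0}
  B3: | IN={b@B2, d@B2, e@B0} | OUT={b@B2, d@B2, e@B0}

Merge at B1: IN[B1] = OUT[B0] = {b@B1, d@B0, e@B0}
Applying B1's transfer function to that IN value gives OUT[B1] (row B1 above).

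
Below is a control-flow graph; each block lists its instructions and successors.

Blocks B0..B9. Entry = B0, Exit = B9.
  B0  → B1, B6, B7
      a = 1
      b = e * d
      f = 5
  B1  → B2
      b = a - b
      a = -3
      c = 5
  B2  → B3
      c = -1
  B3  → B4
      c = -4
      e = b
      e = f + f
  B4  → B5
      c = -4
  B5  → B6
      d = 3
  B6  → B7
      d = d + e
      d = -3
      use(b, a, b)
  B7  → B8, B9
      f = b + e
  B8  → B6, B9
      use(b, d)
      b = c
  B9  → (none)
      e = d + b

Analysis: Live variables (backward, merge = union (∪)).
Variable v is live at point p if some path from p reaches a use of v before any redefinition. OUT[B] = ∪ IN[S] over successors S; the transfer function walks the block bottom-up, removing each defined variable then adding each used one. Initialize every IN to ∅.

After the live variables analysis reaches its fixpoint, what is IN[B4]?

Answer: {a, b, e}

Derivation:
Fixpoint table:
  B0: | IN={c, d, e} | OUT={a, b, c, d, e, f}
  B1: | IN={a, b, f} | OUT={a, b, f}
  B2: | IN={a, b, f} | OUT={a, b, f}
  B3: | IN={a, b, f} | OUT={a, b, e}
  B4: | IN={a, b, e} | OUT={a, b, c, e}
  B5: | IN={a, b, c, e} | OUT={a, b, c, d, e}
  B6: | IN={a, b, c, d, e} | OUT={a, b, c, d, e}
  B7: | IN={a, b, c, d, e} | OUT={a, b, c, d, e}
  B8: | IN={a, b, c, d, e} | OUT={a, b, c, d, e}
  B9: | IN={b, d} | OUT={}

Merge at B4: OUT[B4] = IN[B5] = {a, b, c, e}
Applying B4's transfer function to that OUT value gives IN[B4] (row B4 above).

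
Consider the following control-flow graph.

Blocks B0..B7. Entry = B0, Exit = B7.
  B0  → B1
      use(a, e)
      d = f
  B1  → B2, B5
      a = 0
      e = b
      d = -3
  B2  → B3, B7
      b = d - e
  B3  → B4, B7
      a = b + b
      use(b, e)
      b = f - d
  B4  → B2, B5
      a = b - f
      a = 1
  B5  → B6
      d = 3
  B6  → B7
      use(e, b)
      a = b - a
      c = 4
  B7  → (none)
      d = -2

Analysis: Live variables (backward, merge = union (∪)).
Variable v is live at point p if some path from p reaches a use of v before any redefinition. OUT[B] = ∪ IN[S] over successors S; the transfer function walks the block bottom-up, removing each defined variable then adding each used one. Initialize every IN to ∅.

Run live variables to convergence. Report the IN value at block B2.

Answer: {d, e, f}

Working:
Converged values:
  B0:  IN={a, b, e, f}  OUT={b, f}
  B1:  IN={b, f}  OUT={a, b, d, e, f}
  B2:  IN={d, e, f}  OUT={b, d, e, f}
  B3:  IN={b, d, e, f}  OUT={b, d, e, f}
  B4:  IN={b, d, e, f}  OUT={a, b, d, e, f}
  B5:  IN={a, b, e}  OUT={a, b, e}
  B6:  IN={a, b, e}  OUT={}
  B7:  IN={}  OUT={}

Merge at B2: OUT[B2] = IN[B3] ⊔ IN[B7] = {b, d, e, f}
Applying B2's transfer function to that OUT value gives IN[B2] (row B2 above).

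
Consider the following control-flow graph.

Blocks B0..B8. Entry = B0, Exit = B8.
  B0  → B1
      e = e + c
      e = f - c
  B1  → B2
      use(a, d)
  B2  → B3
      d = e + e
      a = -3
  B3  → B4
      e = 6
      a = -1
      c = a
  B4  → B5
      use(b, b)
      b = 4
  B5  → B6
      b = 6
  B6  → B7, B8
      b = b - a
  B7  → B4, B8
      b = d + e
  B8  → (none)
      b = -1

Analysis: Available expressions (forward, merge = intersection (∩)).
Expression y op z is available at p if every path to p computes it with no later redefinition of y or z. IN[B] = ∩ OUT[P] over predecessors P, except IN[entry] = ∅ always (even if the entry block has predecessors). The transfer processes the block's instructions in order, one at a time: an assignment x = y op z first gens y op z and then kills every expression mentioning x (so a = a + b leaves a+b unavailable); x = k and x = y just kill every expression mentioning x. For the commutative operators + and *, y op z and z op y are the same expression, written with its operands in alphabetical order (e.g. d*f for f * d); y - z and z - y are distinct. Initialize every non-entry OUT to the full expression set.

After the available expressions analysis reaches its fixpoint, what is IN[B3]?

Per-block solution:
  B0:   IN={}   OUT={f-c}
  B1:   IN={f-c}   OUT={f-c}
  B2:   IN={f-c}   OUT={e+e, f-c}
  B3:   IN={e+e, f-c}   OUT={}
  B4:   IN={}   OUT={}
  B5:   IN={}   OUT={}
  B6:   IN={}   OUT={}
  B7:   IN={}   OUT={d+e}
  B8:   IN={}   OUT={}

Merge at B3: IN[B3] = OUT[B2] = {e+e, f-c}

Answer: {e+e, f-c}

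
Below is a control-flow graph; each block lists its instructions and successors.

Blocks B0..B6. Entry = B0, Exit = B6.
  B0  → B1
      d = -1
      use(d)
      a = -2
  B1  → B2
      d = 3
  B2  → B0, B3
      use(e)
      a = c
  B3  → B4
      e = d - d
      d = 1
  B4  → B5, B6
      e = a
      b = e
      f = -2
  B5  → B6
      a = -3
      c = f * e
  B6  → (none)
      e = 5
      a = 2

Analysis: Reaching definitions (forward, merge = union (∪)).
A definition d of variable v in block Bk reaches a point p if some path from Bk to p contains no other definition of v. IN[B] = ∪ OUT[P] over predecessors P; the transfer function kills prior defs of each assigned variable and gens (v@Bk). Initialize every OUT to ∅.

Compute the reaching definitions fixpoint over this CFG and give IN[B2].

Answer: {a@B0, d@B1}

Derivation:
Per-block solution:
  B0:   IN={a@B2, d@B1}   OUT={a@B0, d@B0}
  B1:   IN={a@B0, d@B0}   OUT={a@B0, d@B1}
  B2:   IN={a@B0, d@B1}   OUT={a@B2, d@B1}
  B3:   IN={a@B2, d@B1}   OUT={a@B2, d@B3, e@B3}
  B4:   IN={a@B2, d@B3, e@B3}   OUT={a@B2, b@B4, d@B3, e@B4, f@B4}
  B5:   IN={a@B2, b@B4, d@B3, e@B4, f@B4}   OUT={a@B5, b@B4, c@B5, d@B3, e@B4, f@B4}
  B6:   IN={a@B2, a@B5, b@B4, c@B5, d@B3, e@B4, f@B4}   OUT={a@B6, b@B4, c@B5, d@B3, e@B6, f@B4}

Merge at B2: IN[B2] = OUT[B1] = {a@B0, d@B1}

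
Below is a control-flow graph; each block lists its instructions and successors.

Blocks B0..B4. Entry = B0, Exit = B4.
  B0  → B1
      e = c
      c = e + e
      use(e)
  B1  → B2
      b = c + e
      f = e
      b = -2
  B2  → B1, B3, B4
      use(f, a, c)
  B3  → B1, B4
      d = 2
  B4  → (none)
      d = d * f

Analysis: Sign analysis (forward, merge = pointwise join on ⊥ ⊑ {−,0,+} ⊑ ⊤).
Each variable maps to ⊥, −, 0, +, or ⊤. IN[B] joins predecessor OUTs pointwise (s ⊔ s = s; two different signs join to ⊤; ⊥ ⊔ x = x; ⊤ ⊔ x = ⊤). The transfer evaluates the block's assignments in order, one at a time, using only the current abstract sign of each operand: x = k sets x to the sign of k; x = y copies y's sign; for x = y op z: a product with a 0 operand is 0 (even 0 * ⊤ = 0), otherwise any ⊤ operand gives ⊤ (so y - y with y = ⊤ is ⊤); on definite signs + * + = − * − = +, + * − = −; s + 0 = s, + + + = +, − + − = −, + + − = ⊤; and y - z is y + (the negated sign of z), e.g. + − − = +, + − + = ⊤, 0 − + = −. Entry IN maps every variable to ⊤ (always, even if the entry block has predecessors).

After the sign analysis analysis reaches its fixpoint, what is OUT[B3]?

Converged values:
  B0:  IN=(all ⊤)  OUT=(all ⊤)
  B1:  IN=(all ⊤)  OUT={b:-; rest ⊤}
  B2:  IN={b:-; rest ⊤}  OUT={b:-; rest ⊤}
  B3:  IN={b:-; rest ⊤}  OUT={b:-, d:+; rest ⊤}
  B4:  IN={b:-; rest ⊤}  OUT={b:-; rest ⊤}

Merge at B3: IN[B3] = OUT[B2] = {a: ⊤, b: -, c: ⊤, d: ⊤, e: ⊤, f: ⊤}
Applying B3's transfer function to that IN value gives OUT[B3] (row B3 above).

Answer: {a: ⊤, b: -, c: ⊤, d: +, e: ⊤, f: ⊤}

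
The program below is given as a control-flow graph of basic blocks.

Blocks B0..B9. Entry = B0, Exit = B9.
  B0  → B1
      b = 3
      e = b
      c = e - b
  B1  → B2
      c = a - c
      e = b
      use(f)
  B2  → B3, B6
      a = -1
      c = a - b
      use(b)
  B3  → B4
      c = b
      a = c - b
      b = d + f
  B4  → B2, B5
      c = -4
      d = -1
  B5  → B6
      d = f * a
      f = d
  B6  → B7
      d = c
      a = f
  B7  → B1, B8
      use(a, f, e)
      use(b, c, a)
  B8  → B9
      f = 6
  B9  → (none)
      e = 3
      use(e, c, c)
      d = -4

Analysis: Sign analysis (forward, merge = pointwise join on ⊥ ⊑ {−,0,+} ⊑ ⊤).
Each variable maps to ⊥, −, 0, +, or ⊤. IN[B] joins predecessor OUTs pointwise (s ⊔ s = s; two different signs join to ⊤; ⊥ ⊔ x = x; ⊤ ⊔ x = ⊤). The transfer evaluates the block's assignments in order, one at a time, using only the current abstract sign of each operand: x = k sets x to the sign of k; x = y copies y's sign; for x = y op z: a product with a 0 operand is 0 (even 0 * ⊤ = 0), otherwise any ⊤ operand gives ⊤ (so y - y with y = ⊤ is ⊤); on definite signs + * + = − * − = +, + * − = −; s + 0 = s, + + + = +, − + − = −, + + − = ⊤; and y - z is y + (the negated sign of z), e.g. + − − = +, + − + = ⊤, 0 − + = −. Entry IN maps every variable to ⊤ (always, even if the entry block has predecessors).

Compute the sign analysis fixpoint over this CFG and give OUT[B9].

Fixpoint table:
  B0: | IN=(all ⊤) | OUT={b:+, e:+; rest ⊤}
  B1: | IN=(all ⊤) | OUT=(all ⊤)
  B2: | IN=(all ⊤) | OUT={a:-; rest ⊤}
  B3: | IN={a:-; rest ⊤} | OUT=(all ⊤)
  B4: | IN=(all ⊤) | OUT={c:-, d:-; rest ⊤}
  B5: | IN={c:-, d:-; rest ⊤} | OUT={c:-; rest ⊤}
  B6: | IN=(all ⊤) | OUT=(all ⊤)
  B7: | IN=(all ⊤) | OUT=(all ⊤)
  B8: | IN=(all ⊤) | OUT={f:+; rest ⊤}
  B9: | IN={f:+; rest ⊤} | OUT={d:-, e:+, f:+; rest ⊤}

Merge at B9: IN[B9] = OUT[B8] = {a: ⊤, b: ⊤, c: ⊤, d: ⊤, e: ⊤, f: +}
Applying B9's transfer function to that IN value gives OUT[B9] (row B9 above).

Answer: {a: ⊤, b: ⊤, c: ⊤, d: -, e: +, f: +}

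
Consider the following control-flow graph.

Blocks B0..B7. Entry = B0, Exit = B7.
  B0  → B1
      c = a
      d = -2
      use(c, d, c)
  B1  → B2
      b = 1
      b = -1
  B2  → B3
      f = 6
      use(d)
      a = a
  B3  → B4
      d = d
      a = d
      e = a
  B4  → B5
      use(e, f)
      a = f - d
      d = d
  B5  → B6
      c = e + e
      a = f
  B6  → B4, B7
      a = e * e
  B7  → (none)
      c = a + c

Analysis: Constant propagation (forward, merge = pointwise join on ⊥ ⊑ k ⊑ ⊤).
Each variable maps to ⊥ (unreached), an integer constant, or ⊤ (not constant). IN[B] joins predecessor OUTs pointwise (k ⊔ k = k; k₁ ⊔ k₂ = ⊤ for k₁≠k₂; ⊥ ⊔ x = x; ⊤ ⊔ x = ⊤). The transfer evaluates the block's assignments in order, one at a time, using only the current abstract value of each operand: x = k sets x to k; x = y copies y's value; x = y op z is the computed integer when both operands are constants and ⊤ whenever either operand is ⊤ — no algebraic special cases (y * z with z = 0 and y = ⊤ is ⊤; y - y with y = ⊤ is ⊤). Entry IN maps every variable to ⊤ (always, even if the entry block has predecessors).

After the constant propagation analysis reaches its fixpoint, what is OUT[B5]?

Converged values:
  B0:   IN=(all ⊤)   OUT={d:-2; rest ⊤}
  B1:   IN={d:-2; rest ⊤}   OUT={b:-1, d:-2; rest ⊤}
  B2:   IN={b:-1, d:-2; rest ⊤}   OUT={b:-1, d:-2, f:6; rest ⊤}
  B3:   IN={b:-1, d:-2, f:6; rest ⊤}   OUT={a:-2, b:-1, d:-2, e:-2, f:6; rest ⊤}
  B4:   IN={b:-1, d:-2, e:-2, f:6; rest ⊤}   OUT={a:8, b:-1, d:-2, e:-2, f:6; rest ⊤}
  B5:   IN={a:8, b:-1, d:-2, e:-2, f:6; rest ⊤}   OUT={a:6, b:-1, c:-4, d:-2, e:-2, f:6; rest ⊤}
  B6:   IN={a:6, b:-1, c:-4, d:-2, e:-2, f:6; rest ⊤}   OUT={a:4, b:-1, c:-4, d:-2, e:-2, f:6; rest ⊤}
  B7:   IN={a:4, b:-1, c:-4, d:-2, e:-2, f:6; rest ⊤}   OUT={a:4, b:-1, c:0, d:-2, e:-2, f:6; rest ⊤}

Merge at B5: IN[B5] = OUT[B4] = {a: 8, b: -1, c: ⊤, d: -2, e: -2, f: 6}
Applying B5's transfer function to that IN value gives OUT[B5] (row B5 above).

Answer: {a: 6, b: -1, c: -4, d: -2, e: -2, f: 6}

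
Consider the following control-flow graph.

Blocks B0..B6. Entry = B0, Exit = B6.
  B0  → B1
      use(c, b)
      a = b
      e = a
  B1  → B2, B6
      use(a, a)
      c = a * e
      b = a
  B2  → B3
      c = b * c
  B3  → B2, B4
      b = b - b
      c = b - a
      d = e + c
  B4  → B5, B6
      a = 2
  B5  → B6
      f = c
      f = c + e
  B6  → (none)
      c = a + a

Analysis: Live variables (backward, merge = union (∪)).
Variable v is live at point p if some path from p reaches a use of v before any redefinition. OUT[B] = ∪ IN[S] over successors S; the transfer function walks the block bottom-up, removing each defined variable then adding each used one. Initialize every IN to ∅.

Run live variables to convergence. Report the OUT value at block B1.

Answer: {a, b, c, e}

Trace:
Per-block solution:
  B0:  IN={b, c}  OUT={a, e}
  B1:  IN={a, e}  OUT={a, b, c, e}
  B2:  IN={a, b, c, e}  OUT={a, b, e}
  B3:  IN={a, b, e}  OUT={a, b, c, e}
  B4:  IN={c, e}  OUT={a, c, e}
  B5:  IN={a, c, e}  OUT={a}
  B6:  IN={a}  OUT={}

Merge at B1: OUT[B1] = IN[B2] ⊔ IN[B6] = {a, b, c, e}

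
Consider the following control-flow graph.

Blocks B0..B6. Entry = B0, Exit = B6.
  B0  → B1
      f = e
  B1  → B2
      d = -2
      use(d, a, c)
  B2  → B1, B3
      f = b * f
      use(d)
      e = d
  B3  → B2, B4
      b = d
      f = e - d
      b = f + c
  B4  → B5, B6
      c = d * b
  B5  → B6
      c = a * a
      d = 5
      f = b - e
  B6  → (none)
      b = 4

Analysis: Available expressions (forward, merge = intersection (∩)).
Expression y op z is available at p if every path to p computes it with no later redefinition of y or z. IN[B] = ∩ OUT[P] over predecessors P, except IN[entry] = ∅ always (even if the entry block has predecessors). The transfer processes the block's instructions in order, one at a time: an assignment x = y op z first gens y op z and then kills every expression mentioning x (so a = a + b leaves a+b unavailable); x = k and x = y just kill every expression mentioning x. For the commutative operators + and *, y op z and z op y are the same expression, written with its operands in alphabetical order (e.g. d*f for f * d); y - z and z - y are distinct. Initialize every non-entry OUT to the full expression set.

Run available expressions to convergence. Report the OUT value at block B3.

Converged values:
  B0:  IN={}  OUT={}
  B1:  IN={}  OUT={}
  B2:  IN={}  OUT={}
  B3:  IN={}  OUT={c+f, e-d}
  B4:  IN={c+f, e-d}  OUT={b*d, e-d}
  B5:  IN={b*d, e-d}  OUT={a*a, b-e}
  B6:  IN={}  OUT={}

Merge at B3: IN[B3] = OUT[B2] = {}
Applying B3's transfer function to that IN value gives OUT[B3] (row B3 above).

Answer: {c+f, e-d}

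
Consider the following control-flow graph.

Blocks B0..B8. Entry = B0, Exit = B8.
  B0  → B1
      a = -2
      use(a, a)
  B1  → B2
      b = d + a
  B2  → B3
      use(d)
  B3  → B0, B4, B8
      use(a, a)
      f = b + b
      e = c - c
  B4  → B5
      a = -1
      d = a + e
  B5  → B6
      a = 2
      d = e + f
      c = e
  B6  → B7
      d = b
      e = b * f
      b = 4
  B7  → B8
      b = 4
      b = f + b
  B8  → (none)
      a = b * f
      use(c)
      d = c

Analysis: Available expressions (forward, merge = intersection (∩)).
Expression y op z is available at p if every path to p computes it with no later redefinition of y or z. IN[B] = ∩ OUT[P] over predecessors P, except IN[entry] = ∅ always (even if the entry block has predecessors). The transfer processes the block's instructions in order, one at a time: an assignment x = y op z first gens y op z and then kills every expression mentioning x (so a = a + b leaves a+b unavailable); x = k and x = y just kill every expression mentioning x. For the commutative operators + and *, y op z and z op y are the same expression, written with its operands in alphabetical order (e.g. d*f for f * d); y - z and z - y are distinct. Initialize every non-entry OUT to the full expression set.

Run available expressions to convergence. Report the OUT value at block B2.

Converged values:
  B0: | IN={} | OUT={}
  B1: | IN={} | OUT={a+d}
  B2: | IN={a+d} | OUT={a+d}
  B3: | IN={a+d} | OUT={a+d, b+b, c-c}
  B4: | IN={a+d, b+b, c-c} | OUT={a+e, b+b, c-c}
  B5: | IN={a+e, b+b, c-c} | OUT={b+b, e+f}
  B6: | IN={b+b, e+f} | OUT={}
  B7: | IN={} | OUT={}
  B8: | IN={} | OUT={b*f}

Merge at B2: IN[B2] = OUT[B1] = {a+d}
Applying B2's transfer function to that IN value gives OUT[B2] (row B2 above).

Answer: {a+d}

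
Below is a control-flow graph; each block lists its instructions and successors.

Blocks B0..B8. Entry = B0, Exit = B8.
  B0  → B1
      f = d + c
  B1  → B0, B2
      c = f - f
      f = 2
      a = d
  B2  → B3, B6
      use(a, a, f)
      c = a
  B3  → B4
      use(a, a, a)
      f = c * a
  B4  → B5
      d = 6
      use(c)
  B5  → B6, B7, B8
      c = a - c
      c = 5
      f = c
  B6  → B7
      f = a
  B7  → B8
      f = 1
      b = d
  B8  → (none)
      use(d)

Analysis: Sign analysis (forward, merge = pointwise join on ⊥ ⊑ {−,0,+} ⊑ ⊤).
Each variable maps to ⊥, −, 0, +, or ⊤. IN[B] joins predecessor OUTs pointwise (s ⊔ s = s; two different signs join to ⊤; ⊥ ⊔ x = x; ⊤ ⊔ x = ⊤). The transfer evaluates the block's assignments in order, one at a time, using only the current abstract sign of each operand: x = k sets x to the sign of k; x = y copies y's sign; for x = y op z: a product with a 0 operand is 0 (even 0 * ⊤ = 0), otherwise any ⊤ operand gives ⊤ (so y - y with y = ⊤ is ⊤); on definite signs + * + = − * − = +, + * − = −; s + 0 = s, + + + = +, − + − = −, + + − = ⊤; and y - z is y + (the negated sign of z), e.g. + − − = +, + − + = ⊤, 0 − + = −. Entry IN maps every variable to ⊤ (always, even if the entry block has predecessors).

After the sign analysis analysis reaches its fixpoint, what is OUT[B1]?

Converged values:
  B0:   IN=(all ⊤)   OUT=(all ⊤)
  B1:   IN=(all ⊤)   OUT={f:+; rest ⊤}
  B2:   IN={f:+; rest ⊤}   OUT={f:+; rest ⊤}
  B3:   IN={f:+; rest ⊤}   OUT=(all ⊤)
  B4:   IN=(all ⊤)   OUT={d:+; rest ⊤}
  B5:   IN={d:+; rest ⊤}   OUT={c:+, d:+, f:+; rest ⊤}
  B6:   IN={f:+; rest ⊤}   OUT=(all ⊤)
  B7:   IN=(all ⊤)   OUT={f:+; rest ⊤}
  B8:   IN={f:+; rest ⊤}   OUT={f:+; rest ⊤}

Merge at B1: IN[B1] = OUT[B0] = {a: ⊤, b: ⊤, c: ⊤, d: ⊤, e: ⊤, f: ⊤}
Applying B1's transfer function to that IN value gives OUT[B1] (row B1 above).

Answer: {a: ⊤, b: ⊤, c: ⊤, d: ⊤, e: ⊤, f: +}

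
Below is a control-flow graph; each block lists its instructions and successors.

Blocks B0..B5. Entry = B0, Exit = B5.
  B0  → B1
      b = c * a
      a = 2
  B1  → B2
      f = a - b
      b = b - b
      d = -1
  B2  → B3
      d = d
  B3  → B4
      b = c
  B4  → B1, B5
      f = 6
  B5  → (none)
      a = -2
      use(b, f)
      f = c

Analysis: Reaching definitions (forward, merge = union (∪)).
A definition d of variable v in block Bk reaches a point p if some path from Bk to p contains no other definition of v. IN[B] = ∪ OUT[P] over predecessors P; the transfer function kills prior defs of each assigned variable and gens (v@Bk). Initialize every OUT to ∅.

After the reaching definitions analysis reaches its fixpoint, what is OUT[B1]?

Fixpoint table:
  B0:  IN={}  OUT={a@B0, b@B0}
  B1:  IN={a@B0, b@B0, b@B3, d@B2, f@B4}  OUT={a@B0, b@B1, d@B1, f@B1}
  B2:  IN={a@B0, b@B1, d@B1, f@B1}  OUT={a@B0, b@B1, d@B2, f@B1}
  B3:  IN={a@B0, b@B1, d@B2, f@B1}  OUT={a@B0, b@B3, d@B2, f@B1}
  B4:  IN={a@B0, b@B3, d@B2, f@B1}  OUT={a@B0, b@B3, d@B2, f@B4}
  B5:  IN={a@B0, b@B3, d@B2, f@B4}  OUT={a@B5, b@B3, d@B2, f@B5}

Merge at B1: IN[B1] = OUT[B0] ⊔ OUT[B4] = {a@B0, b@B0, b@B3, d@B2, f@B4}
Applying B1's transfer function to that IN value gives OUT[B1] (row B1 above).

Answer: {a@B0, b@B1, d@B1, f@B1}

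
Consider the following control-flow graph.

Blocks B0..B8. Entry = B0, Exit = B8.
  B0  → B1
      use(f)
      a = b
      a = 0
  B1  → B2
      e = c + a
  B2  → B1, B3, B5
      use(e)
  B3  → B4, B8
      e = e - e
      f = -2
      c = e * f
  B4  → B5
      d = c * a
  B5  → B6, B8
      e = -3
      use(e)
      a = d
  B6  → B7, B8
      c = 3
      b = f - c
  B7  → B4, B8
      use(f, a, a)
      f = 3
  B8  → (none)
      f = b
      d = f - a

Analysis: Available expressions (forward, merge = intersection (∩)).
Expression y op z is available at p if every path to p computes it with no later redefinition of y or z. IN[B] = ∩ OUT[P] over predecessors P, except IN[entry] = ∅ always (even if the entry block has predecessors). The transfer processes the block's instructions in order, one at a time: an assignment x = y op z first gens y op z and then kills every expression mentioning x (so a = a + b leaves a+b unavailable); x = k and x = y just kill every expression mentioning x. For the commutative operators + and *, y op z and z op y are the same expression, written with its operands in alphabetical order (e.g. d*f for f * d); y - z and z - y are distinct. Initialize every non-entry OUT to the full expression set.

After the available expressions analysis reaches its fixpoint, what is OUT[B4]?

Fixpoint table:
  B0:  IN={}  OUT={}
  B1:  IN={}  OUT={a+c}
  B2:  IN={a+c}  OUT={a+c}
  B3:  IN={a+c}  OUT={e*f}
  B4:  IN={}  OUT={a*c}
  B5:  IN={}  OUT={}
  B6:  IN={}  OUT={f-c}
  B7:  IN={f-c}  OUT={}
  B8:  IN={}  OUT={f-a}

Merge at B4: IN[B4] = OUT[B3] ∩ OUT[B7] = {}
Applying B4's transfer function to that IN value gives OUT[B4] (row B4 above).

Answer: {a*c}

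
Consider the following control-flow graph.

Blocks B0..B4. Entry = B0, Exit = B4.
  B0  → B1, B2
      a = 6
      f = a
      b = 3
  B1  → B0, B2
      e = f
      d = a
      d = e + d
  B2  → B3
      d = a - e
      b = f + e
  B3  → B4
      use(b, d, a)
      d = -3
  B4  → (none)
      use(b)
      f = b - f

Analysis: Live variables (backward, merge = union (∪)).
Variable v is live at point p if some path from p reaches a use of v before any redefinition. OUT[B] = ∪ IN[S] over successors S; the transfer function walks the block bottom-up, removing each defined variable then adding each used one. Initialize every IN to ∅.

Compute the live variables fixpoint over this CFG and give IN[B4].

Answer: {b, f}

Trace:
Fixpoint table:
  B0:   IN={e}   OUT={a, e, f}
  B1:   IN={a, f}   OUT={a, e, f}
  B2:   IN={a, e, f}   OUT={a, b, d, f}
  B3:   IN={a, b, d, f}   OUT={b, f}
  B4:   IN={b, f}   OUT={}

B4 is the boundary node: OUT[B4] = {}
Applying B4's transfer function to that OUT value gives IN[B4] (row B4 above).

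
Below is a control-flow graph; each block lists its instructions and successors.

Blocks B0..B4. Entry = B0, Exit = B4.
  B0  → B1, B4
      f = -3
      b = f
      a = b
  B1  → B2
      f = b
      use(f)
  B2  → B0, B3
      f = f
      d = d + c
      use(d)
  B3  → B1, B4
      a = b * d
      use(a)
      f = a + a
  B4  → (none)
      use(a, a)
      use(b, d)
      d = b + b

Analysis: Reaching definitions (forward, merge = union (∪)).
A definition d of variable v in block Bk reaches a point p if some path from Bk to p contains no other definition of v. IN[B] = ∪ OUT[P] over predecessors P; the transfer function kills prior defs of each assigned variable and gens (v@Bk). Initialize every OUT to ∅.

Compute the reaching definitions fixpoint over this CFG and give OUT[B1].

Converged values:
  B0:  IN={a@B0, a@B3, b@B0, d@B2, f@B2}  OUT={a@B0, b@B0, d@B2, f@B0}
  B1:  IN={a@B0, a@B3, b@B0, d@B2, f@B0, f@B3}  OUT={a@B0, a@B3, b@B0, d@B2, f@B1}
  B2:  IN={a@B0, a@B3, b@B0, d@B2, f@B1}  OUT={a@B0, a@B3, b@B0, d@B2, f@B2}
  B3:  IN={a@B0, a@B3, b@B0, d@B2, f@B2}  OUT={a@B3, b@B0, d@B2, f@B3}
  B4:  IN={a@B0, a@B3, b@B0, d@B2, f@B0, f@B3}  OUT={a@B0, a@B3, b@B0, d@B4, f@B0, f@B3}

Merge at B1: IN[B1] = OUT[B0] ⊔ OUT[B3] = {a@B0, a@B3, b@B0, d@B2, f@B0, f@B3}
Applying B1's transfer function to that IN value gives OUT[B1] (row B1 above).

Answer: {a@B0, a@B3, b@B0, d@B2, f@B1}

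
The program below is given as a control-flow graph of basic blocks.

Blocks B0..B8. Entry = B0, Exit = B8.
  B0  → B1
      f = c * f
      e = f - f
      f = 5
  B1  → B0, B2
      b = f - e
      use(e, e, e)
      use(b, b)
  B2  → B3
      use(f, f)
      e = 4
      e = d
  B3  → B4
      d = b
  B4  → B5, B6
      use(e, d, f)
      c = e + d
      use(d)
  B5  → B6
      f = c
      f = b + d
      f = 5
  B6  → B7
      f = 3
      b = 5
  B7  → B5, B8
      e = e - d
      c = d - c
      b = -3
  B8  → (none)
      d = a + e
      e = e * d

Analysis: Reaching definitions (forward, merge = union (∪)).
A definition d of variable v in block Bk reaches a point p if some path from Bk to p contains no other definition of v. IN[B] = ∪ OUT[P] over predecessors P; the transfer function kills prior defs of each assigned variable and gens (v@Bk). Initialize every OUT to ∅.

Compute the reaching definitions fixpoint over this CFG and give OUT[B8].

Per-block solution:
  B0: | IN={b@B1, e@B0, f@B0} | OUT={b@B1, e@B0, f@B0}
  B1: | IN={b@B1, e@B0, f@B0} | OUT={b@B1, e@B0, f@B0}
  B2: | IN={b@B1, e@B0, f@B0} | OUT={b@B1, e@B2, f@B0}
  B3: | IN={b@B1, e@B2, f@B0} | OUT={b@B1, d@B3, e@B2, f@B0}
  B4: | IN={b@B1, d@B3, e@B2, f@B0} | OUT={b@B1, c@B4, d@B3, e@B2, f@B0}
  B5: | IN={b@B1, b@B7, c@B4, c@B7, d@B3, e@B2, e@B7, f@B0, f@B6} | OUT={b@B1, b@B7, c@B4, c@B7, d@B3, e@B2, e@B7, f@B5}
  B6: | IN={b@B1, b@B7, c@B4, c@B7, d@B3, e@B2, e@B7, f@B0, f@B5} | OUT={b@B6, c@B4, c@B7, d@B3, e@B2, e@B7, f@B6}
  B7: | IN={b@B6, c@B4, c@B7, d@B3, e@B2, e@B7, f@B6} | OUT={b@B7, c@B7, d@B3, e@B7, f@B6}
  B8: | IN={b@B7, c@B7, d@B3, e@B7, f@B6} | OUT={b@B7, c@B7, d@B8, e@B8, f@B6}

Merge at B8: IN[B8] = OUT[B7] = {b@B7, c@B7, d@B3, e@B7, f@B6}
Applying B8's transfer function to that IN value gives OUT[B8] (row B8 above).

Answer: {b@B7, c@B7, d@B8, e@B8, f@B6}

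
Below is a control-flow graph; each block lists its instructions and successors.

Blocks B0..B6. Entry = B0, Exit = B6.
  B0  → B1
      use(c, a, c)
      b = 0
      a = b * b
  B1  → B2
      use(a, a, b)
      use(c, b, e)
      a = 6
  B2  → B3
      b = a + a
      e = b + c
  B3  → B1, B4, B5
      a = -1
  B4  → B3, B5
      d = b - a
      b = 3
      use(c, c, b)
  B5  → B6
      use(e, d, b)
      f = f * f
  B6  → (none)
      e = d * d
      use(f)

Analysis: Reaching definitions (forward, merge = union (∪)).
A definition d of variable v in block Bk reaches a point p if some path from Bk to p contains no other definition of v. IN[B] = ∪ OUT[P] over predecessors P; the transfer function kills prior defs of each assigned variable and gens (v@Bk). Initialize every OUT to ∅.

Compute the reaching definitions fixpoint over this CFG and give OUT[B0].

Fixpoint table:
  B0: | IN={} | OUT={a@B0, b@B0}
  B1: | IN={a@B0, a@B3, b@B0, b@B2, b@B4, d@B4, e@B2} | OUT={a@B1, b@B0, b@B2, b@B4, d@B4, e@B2}
  B2: | IN={a@B1, b@B0, b@B2, b@B4, d@B4, e@B2} | OUT={a@B1, b@B2, d@B4, e@B2}
  B3: | IN={a@B1, a@B3, b@B2, b@B4, d@B4, e@B2} | OUT={a@B3, b@B2, b@B4, d@B4, e@B2}
  B4: | IN={a@B3, b@B2, b@B4, d@B4, e@B2} | OUT={a@B3, b@B4, d@B4, e@B2}
  B5: | IN={a@B3, b@B2, b@B4, d@B4, e@B2} | OUT={a@B3, b@B2, b@B4, d@B4, e@B2, f@B5}
  B6: | IN={a@B3, b@B2, b@B4, d@B4, e@B2, f@B5} | OUT={a@B3, b@B2, b@B4, d@B4, e@B6, f@B5}

B0 is the boundary node: IN[B0] = {}
Applying B0's transfer function to that IN value gives OUT[B0] (row B0 above).

Answer: {a@B0, b@B0}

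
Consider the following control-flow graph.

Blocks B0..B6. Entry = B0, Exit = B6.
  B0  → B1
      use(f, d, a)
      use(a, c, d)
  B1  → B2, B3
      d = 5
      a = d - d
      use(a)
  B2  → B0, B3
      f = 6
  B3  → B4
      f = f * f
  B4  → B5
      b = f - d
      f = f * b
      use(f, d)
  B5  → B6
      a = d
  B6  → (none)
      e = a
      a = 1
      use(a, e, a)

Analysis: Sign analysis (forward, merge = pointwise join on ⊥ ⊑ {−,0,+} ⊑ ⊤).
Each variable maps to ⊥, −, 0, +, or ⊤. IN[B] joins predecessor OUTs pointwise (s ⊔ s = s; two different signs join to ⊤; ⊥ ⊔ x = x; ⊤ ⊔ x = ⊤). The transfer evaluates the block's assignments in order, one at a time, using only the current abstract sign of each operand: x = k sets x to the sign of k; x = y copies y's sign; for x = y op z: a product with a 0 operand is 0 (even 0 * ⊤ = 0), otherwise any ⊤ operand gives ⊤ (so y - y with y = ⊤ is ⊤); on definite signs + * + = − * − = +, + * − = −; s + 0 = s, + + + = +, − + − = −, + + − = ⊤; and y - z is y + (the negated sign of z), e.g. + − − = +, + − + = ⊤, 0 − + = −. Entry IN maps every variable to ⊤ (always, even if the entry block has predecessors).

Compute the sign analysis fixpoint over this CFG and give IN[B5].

Converged values:
  B0:  IN=(all ⊤)  OUT=(all ⊤)
  B1:  IN=(all ⊤)  OUT={d:+; rest ⊤}
  B2:  IN={d:+; rest ⊤}  OUT={d:+, f:+; rest ⊤}
  B3:  IN={d:+; rest ⊤}  OUT={d:+; rest ⊤}
  B4:  IN={d:+; rest ⊤}  OUT={d:+; rest ⊤}
  B5:  IN={d:+; rest ⊤}  OUT={a:+, d:+; rest ⊤}
  B6:  IN={a:+, d:+; rest ⊤}  OUT={a:+, d:+, e:+; rest ⊤}

Merge at B5: IN[B5] = OUT[B4] = {a: ⊤, b: ⊤, c: ⊤, d: +, e: ⊤, f: ⊤}

Answer: {a: ⊤, b: ⊤, c: ⊤, d: +, e: ⊤, f: ⊤}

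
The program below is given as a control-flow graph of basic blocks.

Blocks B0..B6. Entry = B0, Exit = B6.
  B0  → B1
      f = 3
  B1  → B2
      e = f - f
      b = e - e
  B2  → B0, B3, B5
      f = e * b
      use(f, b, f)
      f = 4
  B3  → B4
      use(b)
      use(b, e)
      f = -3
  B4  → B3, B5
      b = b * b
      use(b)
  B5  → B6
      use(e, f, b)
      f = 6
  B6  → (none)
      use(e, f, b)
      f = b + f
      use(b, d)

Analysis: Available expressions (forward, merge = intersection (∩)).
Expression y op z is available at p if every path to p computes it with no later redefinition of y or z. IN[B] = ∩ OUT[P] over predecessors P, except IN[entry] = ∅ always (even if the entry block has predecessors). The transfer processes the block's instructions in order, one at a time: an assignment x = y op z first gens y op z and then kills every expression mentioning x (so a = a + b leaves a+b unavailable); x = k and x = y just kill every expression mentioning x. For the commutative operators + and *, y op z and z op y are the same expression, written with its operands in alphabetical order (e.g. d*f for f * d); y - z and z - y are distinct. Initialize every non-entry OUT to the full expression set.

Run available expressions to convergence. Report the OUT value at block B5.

Answer: {e-e}

Derivation:
Per-block solution:
  B0:   IN={}   OUT={}
  B1:   IN={}   OUT={e-e, f-f}
  B2:   IN={e-e, f-f}   OUT={b*e, e-e}
  B3:   IN={e-e}   OUT={e-e}
  B4:   IN={e-e}   OUT={e-e}
  B5:   IN={e-e}   OUT={e-e}
  B6:   IN={e-e}   OUT={e-e}

Merge at B5: IN[B5] = OUT[B2] ∩ OUT[B4] = {e-e}
Applying B5's transfer function to that IN value gives OUT[B5] (row B5 above).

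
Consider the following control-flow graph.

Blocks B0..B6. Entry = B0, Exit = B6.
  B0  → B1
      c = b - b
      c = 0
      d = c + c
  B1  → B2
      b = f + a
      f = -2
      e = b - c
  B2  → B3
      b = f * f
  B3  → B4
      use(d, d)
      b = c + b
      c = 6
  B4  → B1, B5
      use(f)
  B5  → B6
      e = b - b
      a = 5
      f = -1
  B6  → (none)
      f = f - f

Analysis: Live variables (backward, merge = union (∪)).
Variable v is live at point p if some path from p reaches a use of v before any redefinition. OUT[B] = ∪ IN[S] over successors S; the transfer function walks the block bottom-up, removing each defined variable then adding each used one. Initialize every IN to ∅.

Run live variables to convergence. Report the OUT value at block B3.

Per-block solution:
  B0:   IN={a, b, f}   OUT={a, c, d, f}
  B1:   IN={a, c, d, f}   OUT={a, c, d, f}
  B2:   IN={a, c, d, f}   OUT={a, b, c, d, f}
  B3:   IN={a, b, c, d, f}   OUT={a, b, c, d, f}
  B4:   IN={a, b, c, d, f}   OUT={a, b, c, d, f}
  B5:   IN={b}   OUT={f}
  B6:   IN={f}   OUT={}

Merge at B3: OUT[B3] = IN[B4] = {a, b, c, d, f}

Answer: {a, b, c, d, f}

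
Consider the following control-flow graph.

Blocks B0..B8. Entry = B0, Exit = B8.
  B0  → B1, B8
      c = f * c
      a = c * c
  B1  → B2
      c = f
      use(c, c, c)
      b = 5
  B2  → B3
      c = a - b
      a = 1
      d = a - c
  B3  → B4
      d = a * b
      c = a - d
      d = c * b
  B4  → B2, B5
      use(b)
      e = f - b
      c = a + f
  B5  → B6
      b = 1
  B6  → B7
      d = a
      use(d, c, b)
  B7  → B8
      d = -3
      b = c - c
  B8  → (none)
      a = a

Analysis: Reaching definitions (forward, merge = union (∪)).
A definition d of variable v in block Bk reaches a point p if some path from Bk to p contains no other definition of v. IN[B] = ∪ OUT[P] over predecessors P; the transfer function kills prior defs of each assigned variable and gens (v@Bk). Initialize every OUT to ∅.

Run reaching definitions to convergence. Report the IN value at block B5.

Answer: {a@B2, b@B1, c@B4, d@B3, e@B4}

Trace:
Fixpoint table:
  B0:  IN={}  OUT={a@B0, c@B0}
  B1:  IN={a@B0, c@B0}  OUT={a@B0, b@B1, c@B1}
  B2:  IN={a@B0, a@B2, b@B1, c@B1, c@B4, d@B3, e@B4}  OUT={a@B2, b@B1, c@B2, d@B2, e@B4}
  B3:  IN={a@B2, b@B1, c@B2, d@B2, e@B4}  OUT={a@B2, b@B1, c@B3, d@B3, e@B4}
  B4:  IN={a@B2, b@B1, c@B3, d@B3, e@B4}  OUT={a@B2, b@B1, c@B4, d@B3, e@B4}
  B5:  IN={a@B2, b@B1, c@B4, d@B3, e@B4}  OUT={a@B2, b@B5, c@B4, d@B3, e@B4}
  B6:  IN={a@B2, b@B5, c@B4, d@B3, e@B4}  OUT={a@B2, b@B5, c@B4, d@B6, e@B4}
  B7:  IN={a@B2, b@B5, c@B4, d@B6, e@B4}  OUT={a@B2, b@B7, c@B4, d@B7, e@B4}
  B8:  IN={a@B0, a@B2, b@B7, c@B0, c@B4, d@B7, e@B4}  OUT={a@B8, b@B7, c@B0, c@B4, d@B7, e@B4}

Merge at B5: IN[B5] = OUT[B4] = {a@B2, b@B1, c@B4, d@B3, e@B4}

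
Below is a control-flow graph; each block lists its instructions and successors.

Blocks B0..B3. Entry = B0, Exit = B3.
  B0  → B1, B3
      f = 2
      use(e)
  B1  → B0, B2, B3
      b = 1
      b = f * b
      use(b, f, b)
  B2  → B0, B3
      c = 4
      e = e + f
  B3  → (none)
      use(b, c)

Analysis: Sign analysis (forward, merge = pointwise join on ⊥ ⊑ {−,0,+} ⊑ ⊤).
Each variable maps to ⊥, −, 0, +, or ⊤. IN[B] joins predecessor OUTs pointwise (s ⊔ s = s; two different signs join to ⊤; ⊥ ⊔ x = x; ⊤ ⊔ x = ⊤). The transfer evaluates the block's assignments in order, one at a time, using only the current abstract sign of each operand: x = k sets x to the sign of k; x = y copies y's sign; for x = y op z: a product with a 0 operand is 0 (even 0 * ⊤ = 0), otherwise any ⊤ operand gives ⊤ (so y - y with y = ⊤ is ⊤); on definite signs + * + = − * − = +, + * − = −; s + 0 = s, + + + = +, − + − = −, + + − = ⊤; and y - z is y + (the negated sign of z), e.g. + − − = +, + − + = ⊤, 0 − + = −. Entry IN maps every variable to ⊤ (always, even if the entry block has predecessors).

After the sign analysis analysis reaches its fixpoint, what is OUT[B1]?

Answer: {a: ⊤, b: +, c: ⊤, d: ⊤, e: ⊤, f: +}

Working:
Per-block solution:
  B0: | IN=(all ⊤) | OUT={f:+; rest ⊤}
  B1: | IN={f:+; rest ⊤} | OUT={b:+, f:+; rest ⊤}
  B2: | IN={b:+, f:+; rest ⊤} | OUT={b:+, c:+, f:+; rest ⊤}
  B3: | IN={f:+; rest ⊤} | OUT={f:+; rest ⊤}

Merge at B1: IN[B1] = OUT[B0] = {a: ⊤, b: ⊤, c: ⊤, d: ⊤, e: ⊤, f: +}
Applying B1's transfer function to that IN value gives OUT[B1] (row B1 above).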